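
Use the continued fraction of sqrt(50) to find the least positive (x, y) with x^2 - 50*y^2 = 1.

(x, y) = (99, 14)

First expand sqrt(50) as a continued fraction. With x_i = (sqrt(50) + m_i)/d_i and (m_0, d_0) = (0, 1): a_0 = floor(sqrt(50)) = 7, since 7^2 = 49 <= 50 < 64 = 8^2.
Iterate m_{i+1} = d_i*a_i - m_i, d_{i+1} = (50 - m_{i+1}^2)/d_i, a_{i+1} = floor((a_0 + m_{i+1})/d_{i+1}):
  m_1 = 1*7 - 0 = 7, d_1 = (50 - 7^2)/1 = 1/1 = 1, a_1 = floor((7 + 7)/1) = 14.
  m_2 = 1*14 - 7 = 7, d_2 = (50 - 7^2)/1 = 1/1 = 1: (m_2, d_2) = (m_1, d_1) = (7, 1), so from here the quotient a_1 repeats; the period length is 1.
So sqrt(50) = [7; (14)] with period length k = 1.
k is odd, so (p_{k-1}, q_{k-1}) only solves x^2 - 50y^2 = -1 and the fundamental solution of x^2 - 50y^2 = 1 is (p_{2k-1}, q_{2k-1}) = (p_1, q_1); compute convergents through index 1, running through the period twice.
Convergents (p_i = a_i*p_{i-1} + p_{i-2}, q_i = a_i*q_{i-1} + q_{i-2} with p_{-2}=0, p_{-1}=1, q_{-2}=1, q_{-1}=0):
  i=0: a_0=7, p_0 = 7*1 + 0 = 7, q_0 = 7*0 + 1 = 1.
  i=1: a_1=14, p_1 = 14*7 + 1 = 99, q_1 = 14*1 + 0 = 14.
Indeed p_0^2 - 50*q_0^2 = 49 - 50 = -1, not +1.
Check: 99^2 - 50*14^2 = 9801 - 9800 = 1, so (x, y) = (99, 14) solves the equation, and by the theorem it is the least positive solution.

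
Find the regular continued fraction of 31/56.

Run the Euclidean algorithm on 31 and 56; the successive quotients are the partial quotients a_0, a_1, ... (each step inverts the fractional part left over by the previous one):
  31 = 0*56 + 31, so a_0 = 0.
  56 = 1*31 + 25, so a_1 = 1.
  31 = 1*25 + 6, so a_2 = 1.
  25 = 4*6 + 1, so a_3 = 4.
  6 = 6*1 + 0, so a_4 = 6.
The remainder reaches 0 after 5 divisions, so the expansion has 5 partial quotients, read off in order.

[0; 1, 1, 4, 6]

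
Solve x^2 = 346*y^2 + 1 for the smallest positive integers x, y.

(x, y) = (17299, 930)

First expand sqrt(346) as a continued fraction. With x_i = (sqrt(346) + m_i)/d_i and (m_0, d_0) = (0, 1): a_0 = floor(sqrt(346)) = 18, since 18^2 = 324 <= 346 < 361 = 19^2.
Iterate m_{i+1} = d_i*a_i - m_i, d_{i+1} = (346 - m_{i+1}^2)/d_i, a_{i+1} = floor((a_0 + m_{i+1})/d_{i+1}):
  m_1 = 1*18 - 0 = 18, d_1 = (346 - 18^2)/1 = 22/1 = 22, a_1 = floor((18 + 18)/22) = 1.
  m_2 = 22*1 - 18 = 4, d_2 = (346 - 4^2)/22 = 330/22 = 15, a_2 = floor((18 + 4)/15) = 1.
  m_3 = 15*1 - 4 = 11, d_3 = (346 - 11^2)/15 = 225/15 = 15, a_3 = floor((18 + 11)/15) = 1.
  m_4 = 15*1 - 11 = 4, d_4 = (346 - 4^2)/15 = 330/15 = 22, a_4 = floor((18 + 4)/22) = 1.
  m_5 = 22*1 - 4 = 18, d_5 = (346 - 18^2)/22 = 22/22 = 1, a_5 = floor((18 + 18)/1) = 36.
  m_6 = 1*36 - 18 = 18, d_6 = (346 - 18^2)/1 = 22/1 = 22: (m_6, d_6) = (m_1, d_1) = (18, 22), so from here the quotients repeat a_1, ..., a_5; the period length is 5.
So sqrt(346) = [18; (1, 1, 1, 1, 36)] with period length k = 5.
k is odd, so (p_{k-1}, q_{k-1}) only solves x^2 - 346y^2 = -1 and the fundamental solution of x^2 - 346y^2 = 1 is (p_{2k-1}, q_{2k-1}) = (p_9, q_9); compute convergents through index 9, running through the period twice.
Convergents (p_i = a_i*p_{i-1} + p_{i-2}, q_i = a_i*q_{i-1} + q_{i-2} with p_{-2}=0, p_{-1}=1, q_{-2}=1, q_{-1}=0):
  i=0: a_0=18, p_0 = 18*1 + 0 = 18, q_0 = 18*0 + 1 = 1.
  i=1: a_1=1, p_1 = 1*18 + 1 = 19, q_1 = 1*1 + 0 = 1.
  i=2: a_2=1, p_2 = 1*19 + 18 = 37, q_2 = 1*1 + 1 = 2.
  i=3: a_3=1, p_3 = 1*37 + 19 = 56, q_3 = 1*2 + 1 = 3.
  i=4: a_4=1, p_4 = 1*56 + 37 = 93, q_4 = 1*3 + 2 = 5.
  i=5: a_5=36, p_5 = 36*93 + 56 = 3404, q_5 = 36*5 + 3 = 183.
  i=6: a_6=1, p_6 = 1*3404 + 93 = 3497, q_6 = 1*183 + 5 = 188.
  i=7: a_7=1, p_7 = 1*3497 + 3404 = 6901, q_7 = 1*188 + 183 = 371.
  i=8: a_8=1, p_8 = 1*6901 + 3497 = 10398, q_8 = 1*371 + 188 = 559.
  i=9: a_9=1, p_9 = 1*10398 + 6901 = 17299, q_9 = 1*559 + 371 = 930.
Indeed p_4^2 - 346*q_4^2 = 8649 - 8650 = -1, not +1.
Check: 17299^2 - 346*930^2 = 299255401 - 299255400 = 1, so (x, y) = (17299, 930) solves the equation, and by the theorem it is the least positive solution.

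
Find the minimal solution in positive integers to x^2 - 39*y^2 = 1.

First expand sqrt(39) as a continued fraction. With x_i = (sqrt(39) + m_i)/d_i and (m_0, d_0) = (0, 1): a_0 = floor(sqrt(39)) = 6, since 6^2 = 36 <= 39 < 49 = 7^2.
Iterate m_{i+1} = d_i*a_i - m_i, d_{i+1} = (39 - m_{i+1}^2)/d_i, a_{i+1} = floor((a_0 + m_{i+1})/d_{i+1}):
  m_1 = 1*6 - 0 = 6, d_1 = (39 - 6^2)/1 = 3/1 = 3, a_1 = floor((6 + 6)/3) = 4.
  m_2 = 3*4 - 6 = 6, d_2 = (39 - 6^2)/3 = 3/3 = 1, a_2 = floor((6 + 6)/1) = 12.
  m_3 = 1*12 - 6 = 6, d_3 = (39 - 6^2)/1 = 3/1 = 3: (m_3, d_3) = (m_1, d_1) = (6, 3), so from here the quotients repeat a_1, a_2; the period length is 2.
So sqrt(39) = [6; (4, 12)] with period length k = 2.
k is even, so the fundamental solution of x^2 - 39y^2 = 1 is (p_{k-1}, q_{k-1}) = (p_1, q_1); compute convergents through index 1.
Convergents (p_i = a_i*p_{i-1} + p_{i-2}, q_i = a_i*q_{i-1} + q_{i-2} with p_{-2}=0, p_{-1}=1, q_{-2}=1, q_{-1}=0):
  i=0: a_0=6, p_0 = 6*1 + 0 = 6, q_0 = 6*0 + 1 = 1.
  i=1: a_1=4, p_1 = 4*6 + 1 = 25, q_1 = 4*1 + 0 = 4.
Check: 25^2 - 39*4^2 = 625 - 624 = 1, so (x, y) = (25, 4) solves the equation, and by the theorem it is the least positive solution.

(x, y) = (25, 4)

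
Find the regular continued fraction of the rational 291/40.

[7; 3, 1, 1, 1, 3]

Run the Euclidean algorithm on 291 and 40; the successive quotients are the partial quotients a_0, a_1, ... (each step inverts the fractional part left over by the previous one):
  291 = 7*40 + 11, so a_0 = 7.
  40 = 3*11 + 7, so a_1 = 3.
  11 = 1*7 + 4, so a_2 = 1.
  7 = 1*4 + 3, so a_3 = 1.
  4 = 1*3 + 1, so a_4 = 1.
  3 = 3*1 + 0, so a_5 = 3.
The remainder reaches 0 after 6 divisions, so the expansion has 6 partial quotients, read off in order.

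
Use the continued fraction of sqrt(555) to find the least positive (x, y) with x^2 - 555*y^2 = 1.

First expand sqrt(555) as a continued fraction. With x_i = (sqrt(555) + m_i)/d_i and (m_0, d_0) = (0, 1): a_0 = floor(sqrt(555)) = 23, since 23^2 = 529 <= 555 < 576 = 24^2.
Iterate m_{i+1} = d_i*a_i - m_i, d_{i+1} = (555 - m_{i+1}^2)/d_i, a_{i+1} = floor((a_0 + m_{i+1})/d_{i+1}):
  m_1 = 1*23 - 0 = 23, d_1 = (555 - 23^2)/1 = 26/1 = 26, a_1 = floor((23 + 23)/26) = 1.
  m_2 = 26*1 - 23 = 3, d_2 = (555 - 3^2)/26 = 546/26 = 21, a_2 = floor((23 + 3)/21) = 1.
  m_3 = 21*1 - 3 = 18, d_3 = (555 - 18^2)/21 = 231/21 = 11, a_3 = floor((23 + 18)/11) = 3.
  m_4 = 11*3 - 18 = 15, d_4 = (555 - 15^2)/11 = 330/11 = 30, a_4 = floor((23 + 15)/30) = 1.
  m_5 = 30*1 - 15 = 15, d_5 = (555 - 15^2)/30 = 330/30 = 11, a_5 = floor((23 + 15)/11) = 3.
  m_6 = 11*3 - 15 = 18, d_6 = (555 - 18^2)/11 = 231/11 = 21, a_6 = floor((23 + 18)/21) = 1.
  m_7 = 21*1 - 18 = 3, d_7 = (555 - 3^2)/21 = 546/21 = 26, a_7 = floor((23 + 3)/26) = 1.
  m_8 = 26*1 - 3 = 23, d_8 = (555 - 23^2)/26 = 26/26 = 1, a_8 = floor((23 + 23)/1) = 46.
  m_9 = 1*46 - 23 = 23, d_9 = (555 - 23^2)/1 = 26/1 = 26: (m_9, d_9) = (m_1, d_1) = (23, 26), so from here the quotients repeat a_1, ..., a_8; the period length is 8.
So sqrt(555) = [23; (1, 1, 3, 1, 3, 1, 1, 46)] with period length k = 8.
k is even, so the fundamental solution of x^2 - 555y^2 = 1 is (p_{k-1}, q_{k-1}) = (p_7, q_7); compute convergents through index 7.
Convergents (p_i = a_i*p_{i-1} + p_{i-2}, q_i = a_i*q_{i-1} + q_{i-2} with p_{-2}=0, p_{-1}=1, q_{-2}=1, q_{-1}=0):
  i=0: a_0=23, p_0 = 23*1 + 0 = 23, q_0 = 23*0 + 1 = 1.
  i=1: a_1=1, p_1 = 1*23 + 1 = 24, q_1 = 1*1 + 0 = 1.
  i=2: a_2=1, p_2 = 1*24 + 23 = 47, q_2 = 1*1 + 1 = 2.
  i=3: a_3=3, p_3 = 3*47 + 24 = 165, q_3 = 3*2 + 1 = 7.
  i=4: a_4=1, p_4 = 1*165 + 47 = 212, q_4 = 1*7 + 2 = 9.
  i=5: a_5=3, p_5 = 3*212 + 165 = 801, q_5 = 3*9 + 7 = 34.
  i=6: a_6=1, p_6 = 1*801 + 212 = 1013, q_6 = 1*34 + 9 = 43.
  i=7: a_7=1, p_7 = 1*1013 + 801 = 1814, q_7 = 1*43 + 34 = 77.
Check: 1814^2 - 555*77^2 = 3290596 - 3290595 = 1, so (x, y) = (1814, 77) solves the equation, and by the theorem it is the least positive solution.

(x, y) = (1814, 77)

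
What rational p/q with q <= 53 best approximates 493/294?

57/34

Expand x = 493/294 as a continued fraction with the Euclidean algorithm:
  493 = 1*294 + 199, so a_0 = 1.
  294 = 1*199 + 95, so a_1 = 1.
  199 = 2*95 + 9, so a_2 = 2.
  95 = 10*9 + 5, so a_3 = 10.
  9 = 1*5 + 4, so a_4 = 1.
  5 = 1*4 + 1, so a_5 = 1.
  4 = 4*1 + 0, so a_6 = 4.
so x = [1; 1, 2, 10, 1, 1, 4].
Convergents (p_i = a_i*p_{i-1} + p_{i-2}, q_i = a_i*q_{i-1} + q_{i-2} with p_{-2}=0, p_{-1}=1, q_{-2}=1, q_{-1}=0), until the denominator exceeds 53:
  i=0: a_0=1, p_0 = 1*1 + 0 = 1, q_0 = 1*0 + 1 = 1.
  i=1: a_1=1, p_1 = 1*1 + 1 = 2, q_1 = 1*1 + 0 = 1.
  i=2: a_2=2, p_2 = 2*2 + 1 = 5, q_2 = 2*1 + 1 = 3.
  i=3: a_3=10, p_3 = 10*5 + 2 = 52, q_3 = 10*3 + 1 = 31.
  i=4: a_4=1, p_4 = 1*52 + 5 = 57, q_4 = 1*31 + 3 = 34.
  i=5: a_5=1, p_5 = 1*57 + 52 = 109, q_5 = 1*34 + 31 = 65.
q_5 = 65 > 53, so the last convergent with denominator <= 53 is p_4/q_4 = 57/34.
The closest fraction with denominator <= 53 is either p_4/q_4 or the intermediate fraction (k*p_4 + p_3)/(k*q_4 + q_3) with the largest k >= 1 whose denominator stays <= 53; these approach x as k grows, and every other convergent or intermediate fraction in range is farther away.
Largest k: floor((53 - q_3)/q_4) = floor((53 - 31)/34) = 0.
Since k = 0, no intermediate fraction beyond p_4/q_4 has denominator <= 53, so the convergent 57/34 is the closest (its error is |493*34 - 57*294|/(294*34) = 4/9996).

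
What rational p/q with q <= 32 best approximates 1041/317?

23/7

Expand x = 1041/317 as a continued fraction with the Euclidean algorithm:
  1041 = 3*317 + 90, so a_0 = 3.
  317 = 3*90 + 47, so a_1 = 3.
  90 = 1*47 + 43, so a_2 = 1.
  47 = 1*43 + 4, so a_3 = 1.
  43 = 10*4 + 3, so a_4 = 10.
  4 = 1*3 + 1, so a_5 = 1.
  3 = 3*1 + 0, so a_6 = 3.
so x = [3; 3, 1, 1, 10, 1, 3].
Convergents (p_i = a_i*p_{i-1} + p_{i-2}, q_i = a_i*q_{i-1} + q_{i-2} with p_{-2}=0, p_{-1}=1, q_{-2}=1, q_{-1}=0), until the denominator exceeds 32:
  i=0: a_0=3, p_0 = 3*1 + 0 = 3, q_0 = 3*0 + 1 = 1.
  i=1: a_1=3, p_1 = 3*3 + 1 = 10, q_1 = 3*1 + 0 = 3.
  i=2: a_2=1, p_2 = 1*10 + 3 = 13, q_2 = 1*3 + 1 = 4.
  i=3: a_3=1, p_3 = 1*13 + 10 = 23, q_3 = 1*4 + 3 = 7.
  i=4: a_4=10, p_4 = 10*23 + 13 = 243, q_4 = 10*7 + 4 = 74.
q_4 = 74 > 32, so the last convergent with denominator <= 32 is p_3/q_3 = 23/7.
The closest fraction with denominator <= 32 is either p_3/q_3 or the intermediate fraction (k*p_3 + p_2)/(k*q_3 + q_2) with the largest k >= 1 whose denominator stays <= 32; these approach x as k grows, and every other convergent or intermediate fraction in range is farther away.
Largest k: floor((32 - q_2)/q_3) = floor((32 - 4)/7) = 4.
That gives (4*23 + 13)/(4*7 + 4) = 105/32.
Compare the errors: |x - 23/7| = |1041*7 - 23*317|/(317*7) = 4/2219, and |x - 105/32| = |1041*32 - 105*317|/(317*32) = 27/10144.
Cross-multiplying, 4*10144 = 40576 < 59913 = 27*2219, so 4/2219 is smaller: the convergent 23/7 is closer to x than 105/32.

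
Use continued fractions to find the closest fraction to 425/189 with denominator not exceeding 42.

Expand x = 425/189 as a continued fraction with the Euclidean algorithm:
  425 = 2*189 + 47, so a_0 = 2.
  189 = 4*47 + 1, so a_1 = 4.
  47 = 47*1 + 0, so a_2 = 47.
so x = [2; 4, 47].
Convergents (p_i = a_i*p_{i-1} + p_{i-2}, q_i = a_i*q_{i-1} + q_{i-2} with p_{-2}=0, p_{-1}=1, q_{-2}=1, q_{-1}=0), until the denominator exceeds 42:
  i=0: a_0=2, p_0 = 2*1 + 0 = 2, q_0 = 2*0 + 1 = 1.
  i=1: a_1=4, p_1 = 4*2 + 1 = 9, q_1 = 4*1 + 0 = 4.
  i=2: a_2=47, p_2 = 47*9 + 2 = 425, q_2 = 47*4 + 1 = 189.
q_2 = 189 > 42, so the last convergent with denominator <= 42 is p_1/q_1 = 9/4.
The closest fraction with denominator <= 42 is either p_1/q_1 or the intermediate fraction (k*p_1 + p_0)/(k*q_1 + q_0) with the largest k >= 1 whose denominator stays <= 42; these approach x as k grows, and every other convergent or intermediate fraction in range is farther away.
Largest k: floor((42 - q_0)/q_1) = floor((42 - 1)/4) = 10.
That gives (10*9 + 2)/(10*4 + 1) = 92/41.
Compare the errors: |x - 9/4| = |425*4 - 9*189|/(189*4) = 1/756, and |x - 92/41| = |425*41 - 92*189|/(189*41) = 37/7749.
Cross-multiplying, 1*7749 = 7749 < 27972 = 37*756, so 1/756 is smaller: the convergent 9/4 is closer to x than 92/41.

9/4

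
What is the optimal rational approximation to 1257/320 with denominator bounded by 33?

Expand x = 1257/320 as a continued fraction with the Euclidean algorithm:
  1257 = 3*320 + 297, so a_0 = 3.
  320 = 1*297 + 23, so a_1 = 1.
  297 = 12*23 + 21, so a_2 = 12.
  23 = 1*21 + 2, so a_3 = 1.
  21 = 10*2 + 1, so a_4 = 10.
  2 = 2*1 + 0, so a_5 = 2.
so x = [3; 1, 12, 1, 10, 2].
Convergents (p_i = a_i*p_{i-1} + p_{i-2}, q_i = a_i*q_{i-1} + q_{i-2} with p_{-2}=0, p_{-1}=1, q_{-2}=1, q_{-1}=0), until the denominator exceeds 33:
  i=0: a_0=3, p_0 = 3*1 + 0 = 3, q_0 = 3*0 + 1 = 1.
  i=1: a_1=1, p_1 = 1*3 + 1 = 4, q_1 = 1*1 + 0 = 1.
  i=2: a_2=12, p_2 = 12*4 + 3 = 51, q_2 = 12*1 + 1 = 13.
  i=3: a_3=1, p_3 = 1*51 + 4 = 55, q_3 = 1*13 + 1 = 14.
  i=4: a_4=10, p_4 = 10*55 + 51 = 601, q_4 = 10*14 + 13 = 153.
q_4 = 153 > 33, so the last convergent with denominator <= 33 is p_3/q_3 = 55/14.
The closest fraction with denominator <= 33 is either p_3/q_3 or the intermediate fraction (k*p_3 + p_2)/(k*q_3 + q_2) with the largest k >= 1 whose denominator stays <= 33; these approach x as k grows, and every other convergent or intermediate fraction in range is farther away.
Largest k: floor((33 - q_2)/q_3) = floor((33 - 13)/14) = 1.
That gives (1*55 + 51)/(1*14 + 13) = 106/27.
Compare the errors: |x - 55/14| = |1257*14 - 55*320|/(320*14) = 2/4480, and |x - 106/27| = |1257*27 - 106*320|/(320*27) = 19/8640.
Cross-multiplying, 2*8640 = 17280 < 85120 = 19*4480, so 2/4480 is smaller: the convergent 55/14 is closer to x than 106/27.

55/14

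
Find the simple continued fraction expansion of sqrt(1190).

Write x_i = (sqrt(1190) + m_i)/d_i with (m_0, d_0) = (0, 1). a_0 = floor(sqrt(1190)) = 34, since 34^2 = 1156 <= 1190 < 1225 = 35^2.
Iterate m_{i+1} = d_i*a_i - m_i, d_{i+1} = (1190 - m_{i+1}^2)/d_i, a_{i+1} = floor((a_0 + m_{i+1})/d_{i+1}):
  m_1 = 1*34 - 0 = 34, d_1 = (1190 - 34^2)/1 = 34/1 = 34, a_1 = floor((34 + 34)/34) = 2.
  m_2 = 34*2 - 34 = 34, d_2 = (1190 - 34^2)/34 = 34/34 = 1, a_2 = floor((34 + 34)/1) = 68.
  m_3 = 1*68 - 34 = 34, d_3 = (1190 - 34^2)/1 = 34/1 = 34: (m_3, d_3) = (m_1, d_1) = (34, 34), so from here the quotients repeat a_1, a_2; the period length is 2.
Hence the expansion of sqrt(1190) is a_0 = 34 followed by the repeating block 2, 68 (period 2).

[34; (2, 68)]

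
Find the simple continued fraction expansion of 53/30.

[1; 1, 3, 3, 2]

Run the Euclidean algorithm on 53 and 30; the successive quotients are the partial quotients a_0, a_1, ... (each step inverts the fractional part left over by the previous one):
  53 = 1*30 + 23, so a_0 = 1.
  30 = 1*23 + 7, so a_1 = 1.
  23 = 3*7 + 2, so a_2 = 3.
  7 = 3*2 + 1, so a_3 = 3.
  2 = 2*1 + 0, so a_4 = 2.
The remainder reaches 0 after 5 divisions, so the expansion has 5 partial quotients, read off in order.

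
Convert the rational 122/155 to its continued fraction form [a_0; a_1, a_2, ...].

Run the Euclidean algorithm on 122 and 155; the successive quotients are the partial quotients a_0, a_1, ... (each step inverts the fractional part left over by the previous one):
  122 = 0*155 + 122, so a_0 = 0.
  155 = 1*122 + 33, so a_1 = 1.
  122 = 3*33 + 23, so a_2 = 3.
  33 = 1*23 + 10, so a_3 = 1.
  23 = 2*10 + 3, so a_4 = 2.
  10 = 3*3 + 1, so a_5 = 3.
  3 = 3*1 + 0, so a_6 = 3.
The remainder reaches 0 after 7 divisions, so the expansion has 7 partial quotients, read off in order.

[0; 1, 3, 1, 2, 3, 3]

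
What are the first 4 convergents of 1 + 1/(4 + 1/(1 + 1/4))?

1/1, 5/4, 6/5, 29/24

Using the convergent recurrence p_i = a_i*p_{i-1} + p_{i-2}, q_i = a_i*q_{i-1} + q_{i-2} with p_{-2}=0, p_{-1}=1, q_{-2}=1, q_{-1}=0:
  i=0: a_0=1, p_0 = 1*1 + 0 = 1, q_0 = 1*0 + 1 = 1.
  i=1: a_1=4, p_1 = 4*1 + 1 = 5, q_1 = 4*1 + 0 = 4.
  i=2: a_2=1, p_2 = 1*5 + 1 = 6, q_2 = 1*4 + 1 = 5.
  i=3: a_3=4, p_3 = 4*6 + 5 = 29, q_3 = 4*5 + 4 = 24.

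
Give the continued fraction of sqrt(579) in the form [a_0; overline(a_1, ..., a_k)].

[24; overline(16, 48)]

Write x_i = (sqrt(579) + m_i)/d_i with (m_0, d_0) = (0, 1). a_0 = floor(sqrt(579)) = 24, since 24^2 = 576 <= 579 < 625 = 25^2.
Iterate m_{i+1} = d_i*a_i - m_i, d_{i+1} = (579 - m_{i+1}^2)/d_i, a_{i+1} = floor((a_0 + m_{i+1})/d_{i+1}):
  m_1 = 1*24 - 0 = 24, d_1 = (579 - 24^2)/1 = 3/1 = 3, a_1 = floor((24 + 24)/3) = 16.
  m_2 = 3*16 - 24 = 24, d_2 = (579 - 24^2)/3 = 3/3 = 1, a_2 = floor((24 + 24)/1) = 48.
  m_3 = 1*48 - 24 = 24, d_3 = (579 - 24^2)/1 = 3/1 = 3: (m_3, d_3) = (m_1, d_1) = (24, 3), so from here the quotients repeat a_1, a_2; the period length is 2.
Hence the expansion of sqrt(579) is a_0 = 24 followed by the repeating block 16, 48 (period 2).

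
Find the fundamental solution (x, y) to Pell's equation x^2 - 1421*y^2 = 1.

(x, y) = (9801, 260)

First expand sqrt(1421) as a continued fraction. With x_i = (sqrt(1421) + m_i)/d_i and (m_0, d_0) = (0, 1): a_0 = floor(sqrt(1421)) = 37, since 37^2 = 1369 <= 1421 < 1444 = 38^2.
Iterate m_{i+1} = d_i*a_i - m_i, d_{i+1} = (1421 - m_{i+1}^2)/d_i, a_{i+1} = floor((a_0 + m_{i+1})/d_{i+1}):
  m_1 = 1*37 - 0 = 37, d_1 = (1421 - 37^2)/1 = 52/1 = 52, a_1 = floor((37 + 37)/52) = 1.
  m_2 = 52*1 - 37 = 15, d_2 = (1421 - 15^2)/52 = 1196/52 = 23, a_2 = floor((37 + 15)/23) = 2.
  m_3 = 23*2 - 15 = 31, d_3 = (1421 - 31^2)/23 = 460/23 = 20, a_3 = floor((37 + 31)/20) = 3.
  m_4 = 20*3 - 31 = 29, d_4 = (1421 - 29^2)/20 = 580/20 = 29, a_4 = floor((37 + 29)/29) = 2.
  m_5 = 29*2 - 29 = 29, d_5 = (1421 - 29^2)/29 = 580/29 = 20, a_5 = floor((37 + 29)/20) = 3.
  m_6 = 20*3 - 29 = 31, d_6 = (1421 - 31^2)/20 = 460/20 = 23, a_6 = floor((37 + 31)/23) = 2.
  m_7 = 23*2 - 31 = 15, d_7 = (1421 - 15^2)/23 = 1196/23 = 52, a_7 = floor((37 + 15)/52) = 1.
  m_8 = 52*1 - 15 = 37, d_8 = (1421 - 37^2)/52 = 52/52 = 1, a_8 = floor((37 + 37)/1) = 74.
  m_9 = 1*74 - 37 = 37, d_9 = (1421 - 37^2)/1 = 52/1 = 52: (m_9, d_9) = (m_1, d_1) = (37, 52), so from here the quotients repeat a_1, ..., a_8; the period length is 8.
So sqrt(1421) = [37; (1, 2, 3, 2, 3, 2, 1, 74)] with period length k = 8.
k is even, so the fundamental solution of x^2 - 1421y^2 = 1 is (p_{k-1}, q_{k-1}) = (p_7, q_7); compute convergents through index 7.
Convergents (p_i = a_i*p_{i-1} + p_{i-2}, q_i = a_i*q_{i-1} + q_{i-2} with p_{-2}=0, p_{-1}=1, q_{-2}=1, q_{-1}=0):
  i=0: a_0=37, p_0 = 37*1 + 0 = 37, q_0 = 37*0 + 1 = 1.
  i=1: a_1=1, p_1 = 1*37 + 1 = 38, q_1 = 1*1 + 0 = 1.
  i=2: a_2=2, p_2 = 2*38 + 37 = 113, q_2 = 2*1 + 1 = 3.
  i=3: a_3=3, p_3 = 3*113 + 38 = 377, q_3 = 3*3 + 1 = 10.
  i=4: a_4=2, p_4 = 2*377 + 113 = 867, q_4 = 2*10 + 3 = 23.
  i=5: a_5=3, p_5 = 3*867 + 377 = 2978, q_5 = 3*23 + 10 = 79.
  i=6: a_6=2, p_6 = 2*2978 + 867 = 6823, q_6 = 2*79 + 23 = 181.
  i=7: a_7=1, p_7 = 1*6823 + 2978 = 9801, q_7 = 1*181 + 79 = 260.
Check: 9801^2 - 1421*260^2 = 96059601 - 96059600 = 1, so (x, y) = (9801, 260) solves the equation, and by the theorem it is the least positive solution.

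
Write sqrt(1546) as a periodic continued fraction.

Write x_i = (sqrt(1546) + m_i)/d_i with (m_0, d_0) = (0, 1). a_0 = floor(sqrt(1546)) = 39, since 39^2 = 1521 <= 1546 < 1600 = 40^2.
Iterate m_{i+1} = d_i*a_i - m_i, d_{i+1} = (1546 - m_{i+1}^2)/d_i, a_{i+1} = floor((a_0 + m_{i+1})/d_{i+1}):
  m_1 = 1*39 - 0 = 39, d_1 = (1546 - 39^2)/1 = 25/1 = 25, a_1 = floor((39 + 39)/25) = 3.
  m_2 = 25*3 - 39 = 36, d_2 = (1546 - 36^2)/25 = 250/25 = 10, a_2 = floor((39 + 36)/10) = 7.
  m_3 = 10*7 - 36 = 34, d_3 = (1546 - 34^2)/10 = 390/10 = 39, a_3 = floor((39 + 34)/39) = 1.
  m_4 = 39*1 - 34 = 5, d_4 = (1546 - 5^2)/39 = 1521/39 = 39, a_4 = floor((39 + 5)/39) = 1.
  m_5 = 39*1 - 5 = 34, d_5 = (1546 - 34^2)/39 = 390/39 = 10, a_5 = floor((39 + 34)/10) = 7.
  m_6 = 10*7 - 34 = 36, d_6 = (1546 - 36^2)/10 = 250/10 = 25, a_6 = floor((39 + 36)/25) = 3.
  m_7 = 25*3 - 36 = 39, d_7 = (1546 - 39^2)/25 = 25/25 = 1, a_7 = floor((39 + 39)/1) = 78.
  m_8 = 1*78 - 39 = 39, d_8 = (1546 - 39^2)/1 = 25/1 = 25: (m_8, d_8) = (m_1, d_1) = (39, 25), so from here the quotients repeat a_1, ..., a_7; the period length is 7.
Hence the expansion of sqrt(1546) is a_0 = 39 followed by the repeating block 3, 7, 1, 1, 7, 3, 78 (period 7).

[39; (3, 7, 1, 1, 7, 3, 78)]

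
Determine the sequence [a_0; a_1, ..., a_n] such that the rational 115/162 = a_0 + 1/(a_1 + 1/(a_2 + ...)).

[0; 1, 2, 2, 4, 5]

Run the Euclidean algorithm on 115 and 162; the successive quotients are the partial quotients a_0, a_1, ... (each step inverts the fractional part left over by the previous one):
  115 = 0*162 + 115, so a_0 = 0.
  162 = 1*115 + 47, so a_1 = 1.
  115 = 2*47 + 21, so a_2 = 2.
  47 = 2*21 + 5, so a_3 = 2.
  21 = 4*5 + 1, so a_4 = 4.
  5 = 5*1 + 0, so a_5 = 5.
The remainder reaches 0 after 6 divisions, so the expansion has 6 partial quotients, read off in order.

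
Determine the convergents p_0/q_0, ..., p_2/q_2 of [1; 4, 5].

Using the convergent recurrence p_i = a_i*p_{i-1} + p_{i-2}, q_i = a_i*q_{i-1} + q_{i-2} with p_{-2}=0, p_{-1}=1, q_{-2}=1, q_{-1}=0:
  i=0: a_0=1, p_0 = 1*1 + 0 = 1, q_0 = 1*0 + 1 = 1.
  i=1: a_1=4, p_1 = 4*1 + 1 = 5, q_1 = 4*1 + 0 = 4.
  i=2: a_2=5, p_2 = 5*5 + 1 = 26, q_2 = 5*4 + 1 = 21.

1/1, 5/4, 26/21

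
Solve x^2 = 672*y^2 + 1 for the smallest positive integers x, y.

First expand sqrt(672) as a continued fraction. With x_i = (sqrt(672) + m_i)/d_i and (m_0, d_0) = (0, 1): a_0 = floor(sqrt(672)) = 25, since 25^2 = 625 <= 672 < 676 = 26^2.
Iterate m_{i+1} = d_i*a_i - m_i, d_{i+1} = (672 - m_{i+1}^2)/d_i, a_{i+1} = floor((a_0 + m_{i+1})/d_{i+1}):
  m_1 = 1*25 - 0 = 25, d_1 = (672 - 25^2)/1 = 47/1 = 47, a_1 = floor((25 + 25)/47) = 1.
  m_2 = 47*1 - 25 = 22, d_2 = (672 - 22^2)/47 = 188/47 = 4, a_2 = floor((25 + 22)/4) = 11.
  m_3 = 4*11 - 22 = 22, d_3 = (672 - 22^2)/4 = 188/4 = 47, a_3 = floor((25 + 22)/47) = 1.
  m_4 = 47*1 - 22 = 25, d_4 = (672 - 25^2)/47 = 47/47 = 1, a_4 = floor((25 + 25)/1) = 50.
  m_5 = 1*50 - 25 = 25, d_5 = (672 - 25^2)/1 = 47/1 = 47: (m_5, d_5) = (m_1, d_1) = (25, 47), so from here the quotients repeat a_1, ..., a_4; the period length is 4.
So sqrt(672) = [25; (1, 11, 1, 50)] with period length k = 4.
k is even, so the fundamental solution of x^2 - 672y^2 = 1 is (p_{k-1}, q_{k-1}) = (p_3, q_3); compute convergents through index 3.
Convergents (p_i = a_i*p_{i-1} + p_{i-2}, q_i = a_i*q_{i-1} + q_{i-2} with p_{-2}=0, p_{-1}=1, q_{-2}=1, q_{-1}=0):
  i=0: a_0=25, p_0 = 25*1 + 0 = 25, q_0 = 25*0 + 1 = 1.
  i=1: a_1=1, p_1 = 1*25 + 1 = 26, q_1 = 1*1 + 0 = 1.
  i=2: a_2=11, p_2 = 11*26 + 25 = 311, q_2 = 11*1 + 1 = 12.
  i=3: a_3=1, p_3 = 1*311 + 26 = 337, q_3 = 1*12 + 1 = 13.
Check: 337^2 - 672*13^2 = 113569 - 113568 = 1, so (x, y) = (337, 13) solves the equation, and by the theorem it is the least positive solution.

(x, y) = (337, 13)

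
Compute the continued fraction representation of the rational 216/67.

[3; 4, 2, 7]

Run the Euclidean algorithm on 216 and 67; the successive quotients are the partial quotients a_0, a_1, ... (each step inverts the fractional part left over by the previous one):
  216 = 3*67 + 15, so a_0 = 3.
  67 = 4*15 + 7, so a_1 = 4.
  15 = 2*7 + 1, so a_2 = 2.
  7 = 7*1 + 0, so a_3 = 7.
The remainder reaches 0 after 4 divisions, so the expansion has 4 partial quotients, read off in order.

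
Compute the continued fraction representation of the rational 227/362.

Run the Euclidean algorithm on 227 and 362; the successive quotients are the partial quotients a_0, a_1, ... (each step inverts the fractional part left over by the previous one):
  227 = 0*362 + 227, so a_0 = 0.
  362 = 1*227 + 135, so a_1 = 1.
  227 = 1*135 + 92, so a_2 = 1.
  135 = 1*92 + 43, so a_3 = 1.
  92 = 2*43 + 6, so a_4 = 2.
  43 = 7*6 + 1, so a_5 = 7.
  6 = 6*1 + 0, so a_6 = 6.
The remainder reaches 0 after 7 divisions, so the expansion has 7 partial quotients, read off in order.

[0; 1, 1, 1, 2, 7, 6]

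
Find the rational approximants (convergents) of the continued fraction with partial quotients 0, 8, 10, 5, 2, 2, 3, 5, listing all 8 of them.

Using the convergent recurrence p_i = a_i*p_{i-1} + p_{i-2}, q_i = a_i*q_{i-1} + q_{i-2} with p_{-2}=0, p_{-1}=1, q_{-2}=1, q_{-1}=0:
  i=0: a_0=0, p_0 = 0*1 + 0 = 0, q_0 = 0*0 + 1 = 1.
  i=1: a_1=8, p_1 = 8*0 + 1 = 1, q_1 = 8*1 + 0 = 8.
  i=2: a_2=10, p_2 = 10*1 + 0 = 10, q_2 = 10*8 + 1 = 81.
  i=3: a_3=5, p_3 = 5*10 + 1 = 51, q_3 = 5*81 + 8 = 413.
  i=4: a_4=2, p_4 = 2*51 + 10 = 112, q_4 = 2*413 + 81 = 907.
  i=5: a_5=2, p_5 = 2*112 + 51 = 275, q_5 = 2*907 + 413 = 2227.
  i=6: a_6=3, p_6 = 3*275 + 112 = 937, q_6 = 3*2227 + 907 = 7588.
  i=7: a_7=5, p_7 = 5*937 + 275 = 4960, q_7 = 5*7588 + 2227 = 40167.

0/1, 1/8, 10/81, 51/413, 112/907, 275/2227, 937/7588, 4960/40167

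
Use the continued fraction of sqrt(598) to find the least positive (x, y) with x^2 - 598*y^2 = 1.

(x, y) = (1574351, 64380)

First expand sqrt(598) as a continued fraction. With x_i = (sqrt(598) + m_i)/d_i and (m_0, d_0) = (0, 1): a_0 = floor(sqrt(598)) = 24, since 24^2 = 576 <= 598 < 625 = 25^2.
Iterate m_{i+1} = d_i*a_i - m_i, d_{i+1} = (598 - m_{i+1}^2)/d_i, a_{i+1} = floor((a_0 + m_{i+1})/d_{i+1}):
  m_1 = 1*24 - 0 = 24, d_1 = (598 - 24^2)/1 = 22/1 = 22, a_1 = floor((24 + 24)/22) = 2.
  m_2 = 22*2 - 24 = 20, d_2 = (598 - 20^2)/22 = 198/22 = 9, a_2 = floor((24 + 20)/9) = 4.
  m_3 = 9*4 - 20 = 16, d_3 = (598 - 16^2)/9 = 342/9 = 38, a_3 = floor((24 + 16)/38) = 1.
  m_4 = 38*1 - 16 = 22, d_4 = (598 - 22^2)/38 = 114/38 = 3, a_4 = floor((24 + 22)/3) = 15.
  m_5 = 3*15 - 22 = 23, d_5 = (598 - 23^2)/3 = 69/3 = 23, a_5 = floor((24 + 23)/23) = 2.
  m_6 = 23*2 - 23 = 23, d_6 = (598 - 23^2)/23 = 69/23 = 3, a_6 = floor((24 + 23)/3) = 15.
  m_7 = 3*15 - 23 = 22, d_7 = (598 - 22^2)/3 = 114/3 = 38, a_7 = floor((24 + 22)/38) = 1.
  m_8 = 38*1 - 22 = 16, d_8 = (598 - 16^2)/38 = 342/38 = 9, a_8 = floor((24 + 16)/9) = 4.
  m_9 = 9*4 - 16 = 20, d_9 = (598 - 20^2)/9 = 198/9 = 22, a_9 = floor((24 + 20)/22) = 2.
  m_10 = 22*2 - 20 = 24, d_10 = (598 - 24^2)/22 = 22/22 = 1, a_10 = floor((24 + 24)/1) = 48.
  m_11 = 1*48 - 24 = 24, d_11 = (598 - 24^2)/1 = 22/1 = 22: (m_11, d_11) = (m_1, d_1) = (24, 22), so from here the quotients repeat a_1, ..., a_10; the period length is 10.
So sqrt(598) = [24; (2, 4, 1, 15, 2, 15, 1, 4, 2, 48)] with period length k = 10.
k is even, so the fundamental solution of x^2 - 598y^2 = 1 is (p_{k-1}, q_{k-1}) = (p_9, q_9); compute convergents through index 9.
Convergents (p_i = a_i*p_{i-1} + p_{i-2}, q_i = a_i*q_{i-1} + q_{i-2} with p_{-2}=0, p_{-1}=1, q_{-2}=1, q_{-1}=0):
  i=0: a_0=24, p_0 = 24*1 + 0 = 24, q_0 = 24*0 + 1 = 1.
  i=1: a_1=2, p_1 = 2*24 + 1 = 49, q_1 = 2*1 + 0 = 2.
  i=2: a_2=4, p_2 = 4*49 + 24 = 220, q_2 = 4*2 + 1 = 9.
  i=3: a_3=1, p_3 = 1*220 + 49 = 269, q_3 = 1*9 + 2 = 11.
  i=4: a_4=15, p_4 = 15*269 + 220 = 4255, q_4 = 15*11 + 9 = 174.
  i=5: a_5=2, p_5 = 2*4255 + 269 = 8779, q_5 = 2*174 + 11 = 359.
  i=6: a_6=15, p_6 = 15*8779 + 4255 = 135940, q_6 = 15*359 + 174 = 5559.
  i=7: a_7=1, p_7 = 1*135940 + 8779 = 144719, q_7 = 1*5559 + 359 = 5918.
  i=8: a_8=4, p_8 = 4*144719 + 135940 = 714816, q_8 = 4*5918 + 5559 = 29231.
  i=9: a_9=2, p_9 = 2*714816 + 144719 = 1574351, q_9 = 2*29231 + 5918 = 64380.
Check: 1574351^2 - 598*64380^2 = 2478581071201 - 2478581071200 = 1, so (x, y) = (1574351, 64380) solves the equation, and by the theorem it is the least positive solution.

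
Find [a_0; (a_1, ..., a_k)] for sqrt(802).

[28; (3, 7, 1, 3, 6, 28, 6, 3, 1, 7, 3, 56)]

Write x_i = (sqrt(802) + m_i)/d_i with (m_0, d_0) = (0, 1). a_0 = floor(sqrt(802)) = 28, since 28^2 = 784 <= 802 < 841 = 29^2.
Iterate m_{i+1} = d_i*a_i - m_i, d_{i+1} = (802 - m_{i+1}^2)/d_i, a_{i+1} = floor((a_0 + m_{i+1})/d_{i+1}):
  m_1 = 1*28 - 0 = 28, d_1 = (802 - 28^2)/1 = 18/1 = 18, a_1 = floor((28 + 28)/18) = 3.
  m_2 = 18*3 - 28 = 26, d_2 = (802 - 26^2)/18 = 126/18 = 7, a_2 = floor((28 + 26)/7) = 7.
  m_3 = 7*7 - 26 = 23, d_3 = (802 - 23^2)/7 = 273/7 = 39, a_3 = floor((28 + 23)/39) = 1.
  m_4 = 39*1 - 23 = 16, d_4 = (802 - 16^2)/39 = 546/39 = 14, a_4 = floor((28 + 16)/14) = 3.
  m_5 = 14*3 - 16 = 26, d_5 = (802 - 26^2)/14 = 126/14 = 9, a_5 = floor((28 + 26)/9) = 6.
  m_6 = 9*6 - 26 = 28, d_6 = (802 - 28^2)/9 = 18/9 = 2, a_6 = floor((28 + 28)/2) = 28.
  m_7 = 2*28 - 28 = 28, d_7 = (802 - 28^2)/2 = 18/2 = 9, a_7 = floor((28 + 28)/9) = 6.
  m_8 = 9*6 - 28 = 26, d_8 = (802 - 26^2)/9 = 126/9 = 14, a_8 = floor((28 + 26)/14) = 3.
  m_9 = 14*3 - 26 = 16, d_9 = (802 - 16^2)/14 = 546/14 = 39, a_9 = floor((28 + 16)/39) = 1.
  m_10 = 39*1 - 16 = 23, d_10 = (802 - 23^2)/39 = 273/39 = 7, a_10 = floor((28 + 23)/7) = 7.
  m_11 = 7*7 - 23 = 26, d_11 = (802 - 26^2)/7 = 126/7 = 18, a_11 = floor((28 + 26)/18) = 3.
  m_12 = 18*3 - 26 = 28, d_12 = (802 - 28^2)/18 = 18/18 = 1, a_12 = floor((28 + 28)/1) = 56.
  m_13 = 1*56 - 28 = 28, d_13 = (802 - 28^2)/1 = 18/1 = 18: (m_13, d_13) = (m_1, d_1) = (28, 18), so from here the quotients repeat a_1, ..., a_12; the period length is 12.
Hence the expansion of sqrt(802) is a_0 = 28 followed by the repeating block 3, 7, 1, 3, 6, 28, 6, 3, 1, 7, 3, 56 (period 12).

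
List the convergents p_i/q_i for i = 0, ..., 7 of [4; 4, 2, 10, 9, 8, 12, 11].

Using the convergent recurrence p_i = a_i*p_{i-1} + p_{i-2}, q_i = a_i*q_{i-1} + q_{i-2} with p_{-2}=0, p_{-1}=1, q_{-2}=1, q_{-1}=0:
  i=0: a_0=4, p_0 = 4*1 + 0 = 4, q_0 = 4*0 + 1 = 1.
  i=1: a_1=4, p_1 = 4*4 + 1 = 17, q_1 = 4*1 + 0 = 4.
  i=2: a_2=2, p_2 = 2*17 + 4 = 38, q_2 = 2*4 + 1 = 9.
  i=3: a_3=10, p_3 = 10*38 + 17 = 397, q_3 = 10*9 + 4 = 94.
  i=4: a_4=9, p_4 = 9*397 + 38 = 3611, q_4 = 9*94 + 9 = 855.
  i=5: a_5=8, p_5 = 8*3611 + 397 = 29285, q_5 = 8*855 + 94 = 6934.
  i=6: a_6=12, p_6 = 12*29285 + 3611 = 355031, q_6 = 12*6934 + 855 = 84063.
  i=7: a_7=11, p_7 = 11*355031 + 29285 = 3934626, q_7 = 11*84063 + 6934 = 931627.

4/1, 17/4, 38/9, 397/94, 3611/855, 29285/6934, 355031/84063, 3934626/931627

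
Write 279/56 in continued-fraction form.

Run the Euclidean algorithm on 279 and 56; the successive quotients are the partial quotients a_0, a_1, ... (each step inverts the fractional part left over by the previous one):
  279 = 4*56 + 55, so a_0 = 4.
  56 = 1*55 + 1, so a_1 = 1.
  55 = 55*1 + 0, so a_2 = 55.
The remainder reaches 0 after 3 divisions, so the expansion has 3 partial quotients, read off in order.

[4; 1, 55]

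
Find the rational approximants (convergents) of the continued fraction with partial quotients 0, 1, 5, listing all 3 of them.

0/1, 1/1, 5/6

Using the convergent recurrence p_i = a_i*p_{i-1} + p_{i-2}, q_i = a_i*q_{i-1} + q_{i-2} with p_{-2}=0, p_{-1}=1, q_{-2}=1, q_{-1}=0:
  i=0: a_0=0, p_0 = 0*1 + 0 = 0, q_0 = 0*0 + 1 = 1.
  i=1: a_1=1, p_1 = 1*0 + 1 = 1, q_1 = 1*1 + 0 = 1.
  i=2: a_2=5, p_2 = 5*1 + 0 = 5, q_2 = 5*1 + 1 = 6.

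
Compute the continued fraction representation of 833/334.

Run the Euclidean algorithm on 833 and 334; the successive quotients are the partial quotients a_0, a_1, ... (each step inverts the fractional part left over by the previous one):
  833 = 2*334 + 165, so a_0 = 2.
  334 = 2*165 + 4, so a_1 = 2.
  165 = 41*4 + 1, so a_2 = 41.
  4 = 4*1 + 0, so a_3 = 4.
The remainder reaches 0 after 4 divisions, so the expansion has 4 partial quotients, read off in order.

[2; 2, 41, 4]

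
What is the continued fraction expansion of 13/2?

Run the Euclidean algorithm on 13 and 2; the successive quotients are the partial quotients a_0, a_1, ... (each step inverts the fractional part left over by the previous one):
  13 = 6*2 + 1, so a_0 = 6.
  2 = 2*1 + 0, so a_1 = 2.
The remainder reaches 0 after 2 divisions, so the expansion has 2 partial quotients, read off in order.

[6; 2]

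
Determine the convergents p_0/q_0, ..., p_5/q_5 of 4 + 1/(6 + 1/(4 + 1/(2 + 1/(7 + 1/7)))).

Using the convergent recurrence p_i = a_i*p_{i-1} + p_{i-2}, q_i = a_i*q_{i-1} + q_{i-2} with p_{-2}=0, p_{-1}=1, q_{-2}=1, q_{-1}=0:
  i=0: a_0=4, p_0 = 4*1 + 0 = 4, q_0 = 4*0 + 1 = 1.
  i=1: a_1=6, p_1 = 6*4 + 1 = 25, q_1 = 6*1 + 0 = 6.
  i=2: a_2=4, p_2 = 4*25 + 4 = 104, q_2 = 4*6 + 1 = 25.
  i=3: a_3=2, p_3 = 2*104 + 25 = 233, q_3 = 2*25 + 6 = 56.
  i=4: a_4=7, p_4 = 7*233 + 104 = 1735, q_4 = 7*56 + 25 = 417.
  i=5: a_5=7, p_5 = 7*1735 + 233 = 12378, q_5 = 7*417 + 56 = 2975.

4/1, 25/6, 104/25, 233/56, 1735/417, 12378/2975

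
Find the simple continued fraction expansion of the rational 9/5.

[1; 1, 4]

Run the Euclidean algorithm on 9 and 5; the successive quotients are the partial quotients a_0, a_1, ... (each step inverts the fractional part left over by the previous one):
  9 = 1*5 + 4, so a_0 = 1.
  5 = 1*4 + 1, so a_1 = 1.
  4 = 4*1 + 0, so a_2 = 4.
The remainder reaches 0 after 3 divisions, so the expansion has 3 partial quotients, read off in order.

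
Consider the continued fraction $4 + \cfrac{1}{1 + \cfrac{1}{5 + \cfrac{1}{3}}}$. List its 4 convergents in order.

4/1, 5/1, 29/6, 92/19

Using the convergent recurrence p_i = a_i*p_{i-1} + p_{i-2}, q_i = a_i*q_{i-1} + q_{i-2} with p_{-2}=0, p_{-1}=1, q_{-2}=1, q_{-1}=0:
  i=0: a_0=4, p_0 = 4*1 + 0 = 4, q_0 = 4*0 + 1 = 1.
  i=1: a_1=1, p_1 = 1*4 + 1 = 5, q_1 = 1*1 + 0 = 1.
  i=2: a_2=5, p_2 = 5*5 + 4 = 29, q_2 = 5*1 + 1 = 6.
  i=3: a_3=3, p_3 = 3*29 + 5 = 92, q_3 = 3*6 + 1 = 19.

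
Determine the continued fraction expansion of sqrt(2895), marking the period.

Write x_i = (sqrt(2895) + m_i)/d_i with (m_0, d_0) = (0, 1). a_0 = floor(sqrt(2895)) = 53, since 53^2 = 2809 <= 2895 < 2916 = 54^2.
Iterate m_{i+1} = d_i*a_i - m_i, d_{i+1} = (2895 - m_{i+1}^2)/d_i, a_{i+1} = floor((a_0 + m_{i+1})/d_{i+1}):
  m_1 = 1*53 - 0 = 53, d_1 = (2895 - 53^2)/1 = 86/1 = 86, a_1 = floor((53 + 53)/86) = 1.
  m_2 = 86*1 - 53 = 33, d_2 = (2895 - 33^2)/86 = 1806/86 = 21, a_2 = floor((53 + 33)/21) = 4.
  m_3 = 21*4 - 33 = 51, d_3 = (2895 - 51^2)/21 = 294/21 = 14, a_3 = floor((53 + 51)/14) = 7.
  m_4 = 14*7 - 51 = 47, d_4 = (2895 - 47^2)/14 = 686/14 = 49, a_4 = floor((53 + 47)/49) = 2.
  m_5 = 49*2 - 47 = 51, d_5 = (2895 - 51^2)/49 = 294/49 = 6, a_5 = floor((53 + 51)/6) = 17.
  m_6 = 6*17 - 51 = 51, d_6 = (2895 - 51^2)/6 = 294/6 = 49, a_6 = floor((53 + 51)/49) = 2.
  m_7 = 49*2 - 51 = 47, d_7 = (2895 - 47^2)/49 = 686/49 = 14, a_7 = floor((53 + 47)/14) = 7.
  m_8 = 14*7 - 47 = 51, d_8 = (2895 - 51^2)/14 = 294/14 = 21, a_8 = floor((53 + 51)/21) = 4.
  m_9 = 21*4 - 51 = 33, d_9 = (2895 - 33^2)/21 = 1806/21 = 86, a_9 = floor((53 + 33)/86) = 1.
  m_10 = 86*1 - 33 = 53, d_10 = (2895 - 53^2)/86 = 86/86 = 1, a_10 = floor((53 + 53)/1) = 106.
  m_11 = 1*106 - 53 = 53, d_11 = (2895 - 53^2)/1 = 86/1 = 86: (m_11, d_11) = (m_1, d_1) = (53, 86), so from here the quotients repeat a_1, ..., a_10; the period length is 10.
Hence the expansion of sqrt(2895) is a_0 = 53 followed by the repeating block 1, 4, 7, 2, 17, 2, 7, 4, 1, 106 (period 10).

[53; (1, 4, 7, 2, 17, 2, 7, 4, 1, 106)]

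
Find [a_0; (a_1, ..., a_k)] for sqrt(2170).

Write x_i = (sqrt(2170) + m_i)/d_i with (m_0, d_0) = (0, 1). a_0 = floor(sqrt(2170)) = 46, since 46^2 = 2116 <= 2170 < 2209 = 47^2.
Iterate m_{i+1} = d_i*a_i - m_i, d_{i+1} = (2170 - m_{i+1}^2)/d_i, a_{i+1} = floor((a_0 + m_{i+1})/d_{i+1}):
  m_1 = 1*46 - 0 = 46, d_1 = (2170 - 46^2)/1 = 54/1 = 54, a_1 = floor((46 + 46)/54) = 1.
  m_2 = 54*1 - 46 = 8, d_2 = (2170 - 8^2)/54 = 2106/54 = 39, a_2 = floor((46 + 8)/39) = 1.
  m_3 = 39*1 - 8 = 31, d_3 = (2170 - 31^2)/39 = 1209/39 = 31, a_3 = floor((46 + 31)/31) = 2.
  m_4 = 31*2 - 31 = 31, d_4 = (2170 - 31^2)/31 = 1209/31 = 39, a_4 = floor((46 + 31)/39) = 1.
  m_5 = 39*1 - 31 = 8, d_5 = (2170 - 8^2)/39 = 2106/39 = 54, a_5 = floor((46 + 8)/54) = 1.
  m_6 = 54*1 - 8 = 46, d_6 = (2170 - 46^2)/54 = 54/54 = 1, a_6 = floor((46 + 46)/1) = 92.
  m_7 = 1*92 - 46 = 46, d_7 = (2170 - 46^2)/1 = 54/1 = 54: (m_7, d_7) = (m_1, d_1) = (46, 54), so from here the quotients repeat a_1, ..., a_6; the period length is 6.
Hence the expansion of sqrt(2170) is a_0 = 46 followed by the repeating block 1, 1, 2, 1, 1, 92 (period 6).

[46; (1, 1, 2, 1, 1, 92)]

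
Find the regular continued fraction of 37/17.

[2; 5, 1, 2]

Run the Euclidean algorithm on 37 and 17; the successive quotients are the partial quotients a_0, a_1, ... (each step inverts the fractional part left over by the previous one):
  37 = 2*17 + 3, so a_0 = 2.
  17 = 5*3 + 2, so a_1 = 5.
  3 = 1*2 + 1, so a_2 = 1.
  2 = 2*1 + 0, so a_3 = 2.
The remainder reaches 0 after 4 divisions, so the expansion has 4 partial quotients, read off in order.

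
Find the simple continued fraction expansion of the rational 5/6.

Run the Euclidean algorithm on 5 and 6; the successive quotients are the partial quotients a_0, a_1, ... (each step inverts the fractional part left over by the previous one):
  5 = 0*6 + 5, so a_0 = 0.
  6 = 1*5 + 1, so a_1 = 1.
  5 = 5*1 + 0, so a_2 = 5.
The remainder reaches 0 after 3 divisions, so the expansion has 3 partial quotients, read off in order.

[0; 1, 5]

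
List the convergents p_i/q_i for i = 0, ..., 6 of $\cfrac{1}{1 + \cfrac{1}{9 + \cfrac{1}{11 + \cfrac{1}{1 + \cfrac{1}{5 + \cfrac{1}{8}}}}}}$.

0/1, 1/1, 9/10, 100/111, 109/121, 645/716, 5269/5849

Using the convergent recurrence p_i = a_i*p_{i-1} + p_{i-2}, q_i = a_i*q_{i-1} + q_{i-2} with p_{-2}=0, p_{-1}=1, q_{-2}=1, q_{-1}=0:
  i=0: a_0=0, p_0 = 0*1 + 0 = 0, q_0 = 0*0 + 1 = 1.
  i=1: a_1=1, p_1 = 1*0 + 1 = 1, q_1 = 1*1 + 0 = 1.
  i=2: a_2=9, p_2 = 9*1 + 0 = 9, q_2 = 9*1 + 1 = 10.
  i=3: a_3=11, p_3 = 11*9 + 1 = 100, q_3 = 11*10 + 1 = 111.
  i=4: a_4=1, p_4 = 1*100 + 9 = 109, q_4 = 1*111 + 10 = 121.
  i=5: a_5=5, p_5 = 5*109 + 100 = 645, q_5 = 5*121 + 111 = 716.
  i=6: a_6=8, p_6 = 8*645 + 109 = 5269, q_6 = 8*716 + 121 = 5849.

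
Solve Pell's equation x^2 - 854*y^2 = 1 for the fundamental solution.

(x, y) = (1294299, 44290)

First expand sqrt(854) as a continued fraction. With x_i = (sqrt(854) + m_i)/d_i and (m_0, d_0) = (0, 1): a_0 = floor(sqrt(854)) = 29, since 29^2 = 841 <= 854 < 900 = 30^2.
Iterate m_{i+1} = d_i*a_i - m_i, d_{i+1} = (854 - m_{i+1}^2)/d_i, a_{i+1} = floor((a_0 + m_{i+1})/d_{i+1}):
  m_1 = 1*29 - 0 = 29, d_1 = (854 - 29^2)/1 = 13/1 = 13, a_1 = floor((29 + 29)/13) = 4.
  m_2 = 13*4 - 29 = 23, d_2 = (854 - 23^2)/13 = 325/13 = 25, a_2 = floor((29 + 23)/25) = 2.
  m_3 = 25*2 - 23 = 27, d_3 = (854 - 27^2)/25 = 125/25 = 5, a_3 = floor((29 + 27)/5) = 11.
  m_4 = 5*11 - 27 = 28, d_4 = (854 - 28^2)/5 = 70/5 = 14, a_4 = floor((29 + 28)/14) = 4.
  m_5 = 14*4 - 28 = 28, d_5 = (854 - 28^2)/14 = 70/14 = 5, a_5 = floor((29 + 28)/5) = 11.
  m_6 = 5*11 - 28 = 27, d_6 = (854 - 27^2)/5 = 125/5 = 25, a_6 = floor((29 + 27)/25) = 2.
  m_7 = 25*2 - 27 = 23, d_7 = (854 - 23^2)/25 = 325/25 = 13, a_7 = floor((29 + 23)/13) = 4.
  m_8 = 13*4 - 23 = 29, d_8 = (854 - 29^2)/13 = 13/13 = 1, a_8 = floor((29 + 29)/1) = 58.
  m_9 = 1*58 - 29 = 29, d_9 = (854 - 29^2)/1 = 13/1 = 13: (m_9, d_9) = (m_1, d_1) = (29, 13), so from here the quotients repeat a_1, ..., a_8; the period length is 8.
So sqrt(854) = [29; (4, 2, 11, 4, 11, 2, 4, 58)] with period length k = 8.
k is even, so the fundamental solution of x^2 - 854y^2 = 1 is (p_{k-1}, q_{k-1}) = (p_7, q_7); compute convergents through index 7.
Convergents (p_i = a_i*p_{i-1} + p_{i-2}, q_i = a_i*q_{i-1} + q_{i-2} with p_{-2}=0, p_{-1}=1, q_{-2}=1, q_{-1}=0):
  i=0: a_0=29, p_0 = 29*1 + 0 = 29, q_0 = 29*0 + 1 = 1.
  i=1: a_1=4, p_1 = 4*29 + 1 = 117, q_1 = 4*1 + 0 = 4.
  i=2: a_2=2, p_2 = 2*117 + 29 = 263, q_2 = 2*4 + 1 = 9.
  i=3: a_3=11, p_3 = 11*263 + 117 = 3010, q_3 = 11*9 + 4 = 103.
  i=4: a_4=4, p_4 = 4*3010 + 263 = 12303, q_4 = 4*103 + 9 = 421.
  i=5: a_5=11, p_5 = 11*12303 + 3010 = 138343, q_5 = 11*421 + 103 = 4734.
  i=6: a_6=2, p_6 = 2*138343 + 12303 = 288989, q_6 = 2*4734 + 421 = 9889.
  i=7: a_7=4, p_7 = 4*288989 + 138343 = 1294299, q_7 = 4*9889 + 4734 = 44290.
Check: 1294299^2 - 854*44290^2 = 1675209901401 - 1675209901400 = 1, so (x, y) = (1294299, 44290) solves the equation, and by the theorem it is the least positive solution.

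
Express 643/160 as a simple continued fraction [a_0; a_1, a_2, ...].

Run the Euclidean algorithm on 643 and 160; the successive quotients are the partial quotients a_0, a_1, ... (each step inverts the fractional part left over by the previous one):
  643 = 4*160 + 3, so a_0 = 4.
  160 = 53*3 + 1, so a_1 = 53.
  3 = 3*1 + 0, so a_2 = 3.
The remainder reaches 0 after 3 divisions, so the expansion has 3 partial quotients, read off in order.

[4; 53, 3]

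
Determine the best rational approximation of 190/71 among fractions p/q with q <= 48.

99/37

Expand x = 190/71 as a continued fraction with the Euclidean algorithm:
  190 = 2*71 + 48, so a_0 = 2.
  71 = 1*48 + 23, so a_1 = 1.
  48 = 2*23 + 2, so a_2 = 2.
  23 = 11*2 + 1, so a_3 = 11.
  2 = 2*1 + 0, so a_4 = 2.
so x = [2; 1, 2, 11, 2].
Convergents (p_i = a_i*p_{i-1} + p_{i-2}, q_i = a_i*q_{i-1} + q_{i-2} with p_{-2}=0, p_{-1}=1, q_{-2}=1, q_{-1}=0), until the denominator exceeds 48:
  i=0: a_0=2, p_0 = 2*1 + 0 = 2, q_0 = 2*0 + 1 = 1.
  i=1: a_1=1, p_1 = 1*2 + 1 = 3, q_1 = 1*1 + 0 = 1.
  i=2: a_2=2, p_2 = 2*3 + 2 = 8, q_2 = 2*1 + 1 = 3.
  i=3: a_3=11, p_3 = 11*8 + 3 = 91, q_3 = 11*3 + 1 = 34.
  i=4: a_4=2, p_4 = 2*91 + 8 = 190, q_4 = 2*34 + 3 = 71.
q_4 = 71 > 48, so the last convergent with denominator <= 48 is p_3/q_3 = 91/34.
The closest fraction with denominator <= 48 is either p_3/q_3 or the intermediate fraction (k*p_3 + p_2)/(k*q_3 + q_2) with the largest k >= 1 whose denominator stays <= 48; these approach x as k grows, and every other convergent or intermediate fraction in range is farther away.
Largest k: floor((48 - q_2)/q_3) = floor((48 - 3)/34) = 1.
That gives (1*91 + 8)/(1*34 + 3) = 99/37.
Compare the errors: |x - 91/34| = |190*34 - 91*71|/(71*34) = 1/2414, and |x - 99/37| = |190*37 - 99*71|/(71*37) = 1/2627.
Cross-multiplying, 1*2414 = 2414 < 2627 = 1*2627, so 1/2627 is smaller: the intermediate fraction 99/37 is closer to x than 91/34.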